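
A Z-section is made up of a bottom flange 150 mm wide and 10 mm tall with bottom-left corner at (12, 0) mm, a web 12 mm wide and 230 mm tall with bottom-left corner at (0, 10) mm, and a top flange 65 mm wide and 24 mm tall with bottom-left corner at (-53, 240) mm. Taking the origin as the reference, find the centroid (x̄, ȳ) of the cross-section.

x̄ = 19.77 mm, ȳ = 128.11 mm

Part | A | x̄ᵢ | ȳᵢ | A·x̄ᵢ | A·ȳᵢ
bottom flange | 1500.00 | 87.00 | 5.00 | 130500.00 | 7500.00
web | 2760.00 | 6.00 | 125.00 | 16560.00 | 345000.00
top flange | 1560.00 | -20.50 | 252.00 | -31980.00 | 393120.00
Σ | 5820.00 |  |  | 115080.00 | 745620.00
x̄ = 115080.00 / 5820.00 = 19.77 mm
ȳ = 745620.00 / 5820.00 = 128.11 mm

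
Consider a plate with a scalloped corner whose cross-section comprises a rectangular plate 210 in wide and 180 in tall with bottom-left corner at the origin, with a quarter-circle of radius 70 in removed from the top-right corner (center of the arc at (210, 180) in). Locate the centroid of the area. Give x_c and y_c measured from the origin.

plate: A = 210 × 180 = 37800.00, centroid at (105.00, 90.00).
removed quarter-circle: A = −¼π·70² = -3848.45, centroid at (180.29, 150.29).
ΣA = 33951.55 in², ΣAx_c = 3275158.62 in³, ΣAy_c = 2823612.15 in³.
x_c = 3275158.62/33951.55 = 96.47 in; y_c = 2823612.15/33951.55 = 83.17 in.

x_c = 96.47 in, y_c = 83.17 in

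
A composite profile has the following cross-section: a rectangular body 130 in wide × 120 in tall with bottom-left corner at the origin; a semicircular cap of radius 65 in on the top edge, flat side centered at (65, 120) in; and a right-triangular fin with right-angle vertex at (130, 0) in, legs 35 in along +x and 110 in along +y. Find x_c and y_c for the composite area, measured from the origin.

x_c = 71.11 in, y_c = 82.20 in

Part | A | x̄ᵢ | ȳᵢ | A·x̄ᵢ | A·ȳᵢ
rectangular body | 15600.00 | 65.00 | 60.00 | 1014000.00 | 936000.00
semicircular top | 6636.61 | 65.00 | 147.59 | 431379.94 | 979477.07
triangular fin | 1925.00 | 141.67 | 36.67 | 272708.33 | 70583.33
Σ | 24161.61 |  |  | 1718088.27 | 1986060.40
x_c = 1718088.27 / 24161.61 = 71.11 in
y_c = 1986060.40 / 24161.61 = 82.20 in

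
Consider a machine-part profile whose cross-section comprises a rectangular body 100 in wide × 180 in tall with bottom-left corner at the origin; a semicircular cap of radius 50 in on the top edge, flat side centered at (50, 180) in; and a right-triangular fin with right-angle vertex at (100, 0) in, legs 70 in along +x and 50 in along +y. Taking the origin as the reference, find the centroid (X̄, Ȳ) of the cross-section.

Part | A | x̄ᵢ | ȳᵢ | A·x̄ᵢ | A·ȳᵢ
rectangular body | 18000.00 | 50.00 | 90.00 | 900000.00 | 1620000.00
semicircular top | 3926.99 | 50.00 | 201.22 | 196349.54 | 790191.68
triangular fin | 1750.00 | 123.33 | 16.67 | 215833.33 | 29166.67
Σ | 23676.99 |  |  | 1312182.87 | 2439358.35
X̄ = 1312182.87 / 23676.99 = 55.42 in
Ȳ = 2439358.35 / 23676.99 = 103.03 in

X̄ = 55.42 in, Ȳ = 103.03 in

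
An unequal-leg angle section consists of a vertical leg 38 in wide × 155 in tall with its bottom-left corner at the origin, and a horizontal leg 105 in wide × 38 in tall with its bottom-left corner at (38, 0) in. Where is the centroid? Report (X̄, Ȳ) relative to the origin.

X̄ = 47.88 in, Ȳ = 53.88 in

Part | A | x̄ᵢ | ȳᵢ | A·x̄ᵢ | A·ȳᵢ
vertical leg | 5890.00 | 19.00 | 77.50 | 111910.00 | 456475.00
horizontal leg | 3990.00 | 90.50 | 19.00 | 361095.00 | 75810.00
Σ | 9880.00 |  |  | 473005.00 | 532285.00
X̄ = 473005.00 / 9880.00 = 47.88 in
Ȳ = 532285.00 / 9880.00 = 53.88 in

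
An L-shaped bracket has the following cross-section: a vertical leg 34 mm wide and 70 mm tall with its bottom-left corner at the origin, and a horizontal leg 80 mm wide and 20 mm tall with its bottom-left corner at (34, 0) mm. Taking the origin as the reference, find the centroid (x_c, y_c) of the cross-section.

x_c = 39.91 mm, y_c = 24.95 mm

Part | A | x̄ᵢ | ȳᵢ | A·x̄ᵢ | A·ȳᵢ
vertical leg | 2380.00 | 17.00 | 35.00 | 40460.00 | 83300.00
horizontal leg | 1600.00 | 74.00 | 10.00 | 118400.00 | 16000.00
Σ | 3980.00 |  |  | 158860.00 | 99300.00
x_c = 158860.00 / 3980.00 = 39.91 mm
y_c = 99300.00 / 3980.00 = 24.95 mm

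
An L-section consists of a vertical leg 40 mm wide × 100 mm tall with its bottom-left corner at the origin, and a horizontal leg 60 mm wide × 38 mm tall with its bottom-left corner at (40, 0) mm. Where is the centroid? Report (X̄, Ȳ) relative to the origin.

X̄ = 38.15 mm, Ȳ = 38.75 mm

Part | A | x̄ᵢ | ȳᵢ | A·x̄ᵢ | A·ȳᵢ
vertical leg | 4000.00 | 20.00 | 50.00 | 80000.00 | 200000.00
horizontal leg | 2280.00 | 70.00 | 19.00 | 159600.00 | 43320.00
Σ | 6280.00 |  |  | 239600.00 | 243320.00
X̄ = 239600.00 / 6280.00 = 38.15 mm
Ȳ = 243320.00 / 6280.00 = 38.75 mm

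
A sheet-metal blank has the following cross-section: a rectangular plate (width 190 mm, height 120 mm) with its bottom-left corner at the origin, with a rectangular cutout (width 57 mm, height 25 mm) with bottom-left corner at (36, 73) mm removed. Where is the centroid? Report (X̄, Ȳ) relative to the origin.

Part | A | x̄ᵢ | ȳᵢ | A·x̄ᵢ | A·ȳᵢ
plate | 22800.00 | 95.00 | 60.00 | 2166000.00 | 1368000.00
hole | -1425.00 | 64.50 | 85.50 | -91912.50 | -121837.50
Σ | 21375.00 |  |  | 2074087.50 | 1246162.50
X̄ = 2074087.50 / 21375.00 = 97.03 mm
Ȳ = 1246162.50 / 21375.00 = 58.30 mm

X̄ = 97.03 mm, Ȳ = 58.30 mm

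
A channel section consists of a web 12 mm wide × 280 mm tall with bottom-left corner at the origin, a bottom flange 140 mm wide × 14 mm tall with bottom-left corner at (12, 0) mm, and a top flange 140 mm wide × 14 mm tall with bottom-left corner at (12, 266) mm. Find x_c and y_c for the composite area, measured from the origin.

x_c = 46.92 mm, y_c = 140.00 mm

web: A = 12 × 280 = 3360.00, centroid at (6.00, 140.00).
bottom flange: A = 140 × 14 = 1960.00, centroid at (82.00, 7.00).
top flange: A = 140 × 14 = 1960.00, centroid at (82.00, 273.00).
ΣA = 7280.00 mm², ΣAx_c = 341600.00 mm³, ΣAy_c = 1019200.00 mm³.
x_c = 341600.00/7280.00 = 46.92 mm; y_c = 1019200.00/7280.00 = 140.00 mm.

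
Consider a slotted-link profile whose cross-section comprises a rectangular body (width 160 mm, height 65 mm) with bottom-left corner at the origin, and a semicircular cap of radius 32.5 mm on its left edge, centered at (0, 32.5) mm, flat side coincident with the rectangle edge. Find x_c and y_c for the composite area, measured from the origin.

x_c = 67.10 mm, y_c = 32.50 mm

rectangular body: A = 160 × 65 = 10400.00, centroid at (80.00, 32.50).
semicircular end: A = ½π·32.5² = 1659.15, centroid at (-13.79, 32.50).
ΣA = 12059.15 mm²
ΣAx_c = (10400.00)(80.00) + (1659.15)(-13.79) = 809114.58 mm³
ΣAy_c = (10400.00)(32.50) + (1659.15)(32.50) = 391922.49 mm³
x_c = 809114.58 / 12059.15 = 67.10 mm
y_c = 391922.49 / 12059.15 = 32.50 mm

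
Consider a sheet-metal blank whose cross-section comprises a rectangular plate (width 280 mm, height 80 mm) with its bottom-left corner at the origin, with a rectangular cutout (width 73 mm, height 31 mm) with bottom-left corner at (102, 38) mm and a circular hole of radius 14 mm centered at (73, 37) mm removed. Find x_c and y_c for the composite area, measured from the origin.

x_c = 142.29 mm, y_c = 38.53 mm

Part | A | x̄ᵢ | ȳᵢ | A·x̄ᵢ | A·ȳᵢ
plate | 22400.00 | 140.00 | 40.00 | 3136000.00 | 896000.00
hole 1 | -2263.00 | 138.50 | 53.50 | -313425.50 | -121070.50
hole 2 | -615.75 | 73.00 | 37.00 | -44949.91 | -22782.83
Σ | 19521.25 |  |  | 2777624.59 | 752146.67
x_c = 2777624.59 / 19521.25 = 142.29 mm
y_c = 752146.67 / 19521.25 = 38.53 mm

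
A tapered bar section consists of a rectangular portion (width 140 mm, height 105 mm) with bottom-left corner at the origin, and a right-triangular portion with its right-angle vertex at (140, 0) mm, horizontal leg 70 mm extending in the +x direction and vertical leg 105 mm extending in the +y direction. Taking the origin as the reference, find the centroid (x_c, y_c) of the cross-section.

rectangular portion: A = 140 × 105 = 14700.00, centroid at (70.00, 52.50).
triangular portion: A = ½·70·105 = 3675.00, centroid at (163.33, 35.00).
ΣA = 18375.00 mm²
ΣAx_c = (14700.00)(70.00) + (3675.00)(163.33) = 1629250.00 mm³
ΣAy_c = (14700.00)(52.50) + (3675.00)(35.00) = 900375.00 mm³
x_c = 1629250.00 / 18375.00 = 88.67 mm
y_c = 900375.00 / 18375.00 = 49.00 mm

x_c = 88.67 mm, y_c = 49.00 mm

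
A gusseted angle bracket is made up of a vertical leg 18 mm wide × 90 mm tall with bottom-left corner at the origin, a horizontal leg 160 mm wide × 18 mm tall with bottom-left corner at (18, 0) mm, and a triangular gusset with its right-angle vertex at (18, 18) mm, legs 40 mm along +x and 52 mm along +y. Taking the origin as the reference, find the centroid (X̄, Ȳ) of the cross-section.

vertical leg: A = 18 × 90 = 1620.00, centroid at (9.00, 45.00).
horizontal leg: A = 160 × 18 = 2880.00, centroid at (98.00, 9.00).
gusset: A = ½·40·52 = 1040.00, centroid at (31.33, 35.33).
ΣA = 5540.00 mm²
ΣAX̄ = (1620.00)(9.00) + (2880.00)(98.00) + (1040.00)(31.33) = 329406.67 mm³
ΣAȲ = (1620.00)(45.00) + (2880.00)(9.00) + (1040.00)(35.33) = 135566.67 mm³
X̄ = 329406.67 / 5540.00 = 59.46 mm
Ȳ = 135566.67 / 5540.00 = 24.47 mm

X̄ = 59.46 mm, Ȳ = 24.47 mm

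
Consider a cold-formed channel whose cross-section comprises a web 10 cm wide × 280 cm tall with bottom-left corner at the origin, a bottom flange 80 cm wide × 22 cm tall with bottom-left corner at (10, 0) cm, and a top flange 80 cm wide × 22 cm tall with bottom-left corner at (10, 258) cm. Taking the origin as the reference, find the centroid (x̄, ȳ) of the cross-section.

Part | A | x̄ᵢ | ȳᵢ | A·x̄ᵢ | A·ȳᵢ
web | 2800.00 | 5.00 | 140.00 | 14000.00 | 392000.00
bottom flange | 1760.00 | 50.00 | 11.00 | 88000.00 | 19360.00
top flange | 1760.00 | 50.00 | 269.00 | 88000.00 | 473440.00
Σ | 6320.00 |  |  | 190000.00 | 884800.00
x̄ = 190000.00 / 6320.00 = 30.06 cm
ȳ = 884800.00 / 6320.00 = 140.00 cm

x̄ = 30.06 cm, ȳ = 140.00 cm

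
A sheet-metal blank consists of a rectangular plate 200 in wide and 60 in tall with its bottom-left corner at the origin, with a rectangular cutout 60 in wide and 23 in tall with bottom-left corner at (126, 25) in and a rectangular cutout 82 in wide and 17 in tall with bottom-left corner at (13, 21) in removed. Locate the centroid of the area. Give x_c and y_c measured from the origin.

x_c = 98.57 in, y_c = 29.10 in

plate: A = 200 × 60 = 12000.00, centroid at (100.00, 30.00).
hole 1: A = −(60 × 23) = -1380.00, centroid at (156.00, 36.50).
hole 2: A = −(82 × 17) = -1394.00, centroid at (54.00, 29.50).
ΣA = 9226.00 in²
ΣAx_c = (12000.00)(100.00) + (-1380.00)(156.00) + (-1394.00)(54.00) = 909444.00 in³
ΣAy_c = (12000.00)(30.00) + (-1380.00)(36.50) + (-1394.00)(29.50) = 268507.00 in³
x_c = 909444.00 / 9226.00 = 98.57 in
y_c = 268507.00 / 9226.00 = 29.10 in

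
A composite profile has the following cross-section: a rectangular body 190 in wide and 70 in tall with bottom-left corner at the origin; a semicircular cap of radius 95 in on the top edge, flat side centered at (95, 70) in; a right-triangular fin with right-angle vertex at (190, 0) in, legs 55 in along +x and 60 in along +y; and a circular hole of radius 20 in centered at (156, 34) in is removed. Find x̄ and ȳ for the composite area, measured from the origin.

rectangular body: A = 190 × 70 = 13300.00, centroid at (95.00, 35.00).
semicircular top: A = ½π·95² = 14176.44, centroid at (95.00, 110.32).
triangular fin: A = ½·55·60 = 1650.00, centroid at (208.33, 20.00).
hole: A = −π·20² = -1256.64, centroid at (156.00, 34.00).
ΣA = 27869.80 in², ΣAx̄ = 2757976.12 in³, ΣAȳ = 2019708.25 in³.
x̄ = 2757976.12/27869.80 = 98.96 in; ȳ = 2019708.25/27869.80 = 72.47 in.

x̄ = 98.96 in, ȳ = 72.47 in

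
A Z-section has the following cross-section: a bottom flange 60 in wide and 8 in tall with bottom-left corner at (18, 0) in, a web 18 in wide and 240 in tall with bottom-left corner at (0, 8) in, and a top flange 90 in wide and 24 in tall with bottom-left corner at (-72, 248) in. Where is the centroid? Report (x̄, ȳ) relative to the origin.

x̄ = 0.52 in, ȳ = 160.41 in

bottom flange: A = 60 × 8 = 480.00, centroid at (48.00, 4.00).
web: A = 18 × 240 = 4320.00, centroid at (9.00, 128.00).
top flange: A = 90 × 24 = 2160.00, centroid at (-27.00, 260.00).
ΣA = 6960.00 in², ΣAx̄ = 3600.00 in³, ΣAȳ = 1116480.00 in³.
x̄ = 3600.00/6960.00 = 0.52 in; ȳ = 1116480.00/6960.00 = 160.41 in.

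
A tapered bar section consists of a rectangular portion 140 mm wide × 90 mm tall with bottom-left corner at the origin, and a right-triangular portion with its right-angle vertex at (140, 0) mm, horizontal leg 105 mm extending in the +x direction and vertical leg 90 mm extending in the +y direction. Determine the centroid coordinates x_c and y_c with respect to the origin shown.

x_c = 98.64 mm, y_c = 40.91 mm

rectangular portion: A = 140 × 90 = 12600.00, centroid at (70.00, 45.00).
triangular portion: A = ½·105·90 = 4725.00, centroid at (175.00, 30.00).
ΣA = 17325.00 mm²
ΣAx_c = (12600.00)(70.00) + (4725.00)(175.00) = 1708875.00 mm³
ΣAy_c = (12600.00)(45.00) + (4725.00)(30.00) = 708750.00 mm³
x_c = 1708875.00 / 17325.00 = 98.64 mm
y_c = 708750.00 / 17325.00 = 40.91 mm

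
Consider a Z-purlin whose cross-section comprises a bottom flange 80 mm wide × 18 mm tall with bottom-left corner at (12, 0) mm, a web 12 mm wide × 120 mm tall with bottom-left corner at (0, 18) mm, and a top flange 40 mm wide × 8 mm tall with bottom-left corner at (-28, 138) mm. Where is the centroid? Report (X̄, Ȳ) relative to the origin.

X̄ = 25.30 mm, Ȳ = 53.35 mm

bottom flange: A = 80 × 18 = 1440.00, centroid at (52.00, 9.00).
web: A = 12 × 120 = 1440.00, centroid at (6.00, 78.00).
top flange: A = 40 × 8 = 320.00, centroid at (-8.00, 142.00).
ΣA = 3200.00 mm², ΣAX̄ = 80960.00 mm³, ΣAȲ = 170720.00 mm³.
X̄ = 80960.00/3200.00 = 25.30 mm; Ȳ = 170720.00/3200.00 = 53.35 mm.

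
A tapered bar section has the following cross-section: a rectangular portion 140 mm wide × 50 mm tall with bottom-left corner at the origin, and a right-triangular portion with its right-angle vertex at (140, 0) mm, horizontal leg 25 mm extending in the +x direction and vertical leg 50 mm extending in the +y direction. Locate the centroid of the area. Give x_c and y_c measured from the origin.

x_c = 76.42 mm, y_c = 24.32 mm

Part | A | x̄ᵢ | ȳᵢ | A·x̄ᵢ | A·ȳᵢ
rectangular portion | 7000.00 | 70.00 | 25.00 | 490000.00 | 175000.00
triangular portion | 625.00 | 148.33 | 16.67 | 92708.33 | 10416.67
Σ | 7625.00 |  |  | 582708.33 | 185416.67
x_c = 582708.33 / 7625.00 = 76.42 mm
y_c = 185416.67 / 7625.00 = 24.32 mm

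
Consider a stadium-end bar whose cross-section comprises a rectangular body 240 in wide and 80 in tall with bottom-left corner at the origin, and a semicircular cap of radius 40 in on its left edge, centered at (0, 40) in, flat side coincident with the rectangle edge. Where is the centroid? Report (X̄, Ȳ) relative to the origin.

X̄ = 104.15 in, Ȳ = 40.00 in

rectangular body: A = 240 × 80 = 19200.00, centroid at (120.00, 40.00).
semicircular end: A = ½π·40² = 2513.27, centroid at (-16.98, 40.00).
ΣA = 21713.27 in²
ΣAX̄ = (19200.00)(120.00) + (2513.27)(-16.98) = 2261333.33 in³
ΣAȲ = (19200.00)(40.00) + (2513.27)(40.00) = 868530.96 in³
X̄ = 2261333.33 / 21713.27 = 104.15 in
Ȳ = 868530.96 / 21713.27 = 40.00 in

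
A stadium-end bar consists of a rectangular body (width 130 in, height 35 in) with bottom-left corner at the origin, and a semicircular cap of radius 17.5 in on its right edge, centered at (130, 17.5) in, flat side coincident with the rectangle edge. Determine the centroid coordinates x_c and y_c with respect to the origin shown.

x_c = 71.93 in, y_c = 17.50 in

rectangular body: A = 130 × 35 = 4550.00, centroid at (65.00, 17.50).
semicircular end: A = ½π·17.5² = 481.06, centroid at (137.43, 17.50).
ΣA = 5031.06 in², ΣAx_c = 361860.25 in³, ΣAy_c = 88043.49 in³.
x_c = 361860.25/5031.06 = 71.93 in; y_c = 88043.49/5031.06 = 17.50 in.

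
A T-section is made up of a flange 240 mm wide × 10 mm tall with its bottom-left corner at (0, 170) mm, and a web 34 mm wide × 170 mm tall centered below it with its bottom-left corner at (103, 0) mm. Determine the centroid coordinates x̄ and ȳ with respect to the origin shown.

x̄ = 120.00 mm, ȳ = 111.41 mm

Part | A | x̄ᵢ | ȳᵢ | A·x̄ᵢ | A·ȳᵢ
web | 5780.00 | 120.00 | 85.00 | 693600.00 | 491300.00
flange | 2400.00 | 120.00 | 175.00 | 288000.00 | 420000.00
Σ | 8180.00 |  |  | 981600.00 | 911300.00
x̄ = 981600.00 / 8180.00 = 120.00 mm
ȳ = 911300.00 / 8180.00 = 111.41 mm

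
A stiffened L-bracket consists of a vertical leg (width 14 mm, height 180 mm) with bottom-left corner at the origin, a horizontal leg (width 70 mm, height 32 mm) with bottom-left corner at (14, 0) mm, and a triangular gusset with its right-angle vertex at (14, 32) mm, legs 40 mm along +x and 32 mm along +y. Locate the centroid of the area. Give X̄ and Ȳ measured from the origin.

Part | A | x̄ᵢ | ȳᵢ | A·x̄ᵢ | A·ȳᵢ
vertical leg | 2520.00 | 7.00 | 90.00 | 17640.00 | 226800.00
horizontal leg | 2240.00 | 49.00 | 16.00 | 109760.00 | 35840.00
gusset | 640.00 | 27.33 | 42.67 | 17493.33 | 27306.67
Σ | 5400.00 |  |  | 144893.33 | 289946.67
X̄ = 144893.33 / 5400.00 = 26.83 mm
Ȳ = 289946.67 / 5400.00 = 53.69 mm

X̄ = 26.83 mm, Ȳ = 53.69 mm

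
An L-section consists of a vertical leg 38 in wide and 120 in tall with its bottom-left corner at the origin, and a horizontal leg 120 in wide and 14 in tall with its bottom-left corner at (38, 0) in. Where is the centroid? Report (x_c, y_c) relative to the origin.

vertical leg: A = 38 × 120 = 4560.00, centroid at (19.00, 60.00).
horizontal leg: A = 120 × 14 = 1680.00, centroid at (98.00, 7.00).
ΣA = 6240.00 in²
ΣAx_c = (4560.00)(19.00) + (1680.00)(98.00) = 251280.00 in³
ΣAy_c = (4560.00)(60.00) + (1680.00)(7.00) = 285360.00 in³
x_c = 251280.00 / 6240.00 = 40.27 in
y_c = 285360.00 / 6240.00 = 45.73 in

x_c = 40.27 in, y_c = 45.73 in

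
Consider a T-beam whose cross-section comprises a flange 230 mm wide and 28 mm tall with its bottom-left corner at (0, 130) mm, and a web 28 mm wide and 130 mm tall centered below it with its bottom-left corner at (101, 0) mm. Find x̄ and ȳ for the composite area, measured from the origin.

web: A = 28 × 130 = 3640.00, centroid at (115.00, 65.00).
flange: A = 230 × 28 = 6440.00, centroid at (115.00, 144.00).
ΣA = 10080.00 mm²
ΣAx̄ = (3640.00)(115.00) + (6440.00)(115.00) = 1159200.00 mm³
ΣAȳ = (3640.00)(65.00) + (6440.00)(144.00) = 1163960.00 mm³
x̄ = 1159200.00 / 10080.00 = 115.00 mm
ȳ = 1163960.00 / 10080.00 = 115.47 mm

x̄ = 115.00 mm, ȳ = 115.47 mm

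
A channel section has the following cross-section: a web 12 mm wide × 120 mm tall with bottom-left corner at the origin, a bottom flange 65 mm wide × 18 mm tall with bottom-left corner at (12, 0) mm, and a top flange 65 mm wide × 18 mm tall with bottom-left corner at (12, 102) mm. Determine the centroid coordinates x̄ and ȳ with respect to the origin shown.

x̄ = 29.83 mm, ȳ = 60.00 mm

web: A = 12 × 120 = 1440.00, centroid at (6.00, 60.00).
bottom flange: A = 65 × 18 = 1170.00, centroid at (44.50, 9.00).
top flange: A = 65 × 18 = 1170.00, centroid at (44.50, 111.00).
ΣA = 3780.00 mm², ΣAx̄ = 112770.00 mm³, ΣAȳ = 226800.00 mm³.
x̄ = 112770.00/3780.00 = 29.83 mm; ȳ = 226800.00/3780.00 = 60.00 mm.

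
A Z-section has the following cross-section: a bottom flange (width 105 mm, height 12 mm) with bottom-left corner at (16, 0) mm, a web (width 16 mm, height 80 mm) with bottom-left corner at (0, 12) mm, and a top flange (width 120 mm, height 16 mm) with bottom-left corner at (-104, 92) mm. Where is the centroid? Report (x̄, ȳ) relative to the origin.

bottom flange: A = 105 × 12 = 1260.00, centroid at (68.50, 6.00).
web: A = 16 × 80 = 1280.00, centroid at (8.00, 52.00).
top flange: A = 120 × 16 = 1920.00, centroid at (-44.00, 100.00).
ΣA = 4460.00 mm², ΣAx̄ = 12070.00 mm³, ΣAȳ = 266120.00 mm³.
x̄ = 12070.00/4460.00 = 2.71 mm; ȳ = 266120.00/4460.00 = 59.67 mm.

x̄ = 2.71 mm, ȳ = 59.67 mm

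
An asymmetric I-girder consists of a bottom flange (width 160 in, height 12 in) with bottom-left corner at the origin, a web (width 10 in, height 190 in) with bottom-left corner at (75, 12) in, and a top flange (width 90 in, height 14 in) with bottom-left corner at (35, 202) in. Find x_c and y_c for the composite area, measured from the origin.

x_c = 80.00 in, y_c = 94.13 in

bottom flange: A = 160 × 12 = 1920.00, centroid at (80.00, 6.00).
web: A = 10 × 190 = 1900.00, centroid at (80.00, 107.00).
top flange: A = 90 × 14 = 1260.00, centroid at (80.00, 209.00).
ΣA = 5080.00 in²
ΣAx_c = (1920.00)(80.00) + (1900.00)(80.00) + (1260.00)(80.00) = 406400.00 in³
ΣAy_c = (1920.00)(6.00) + (1900.00)(107.00) + (1260.00)(209.00) = 478160.00 in³
x_c = 406400.00 / 5080.00 = 80.00 in
y_c = 478160.00 / 5080.00 = 94.13 in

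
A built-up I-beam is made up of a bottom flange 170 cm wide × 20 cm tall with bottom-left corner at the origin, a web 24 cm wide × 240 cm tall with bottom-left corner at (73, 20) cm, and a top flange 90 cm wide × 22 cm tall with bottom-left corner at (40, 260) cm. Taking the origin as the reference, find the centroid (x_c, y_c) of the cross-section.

x_c = 85.00 cm, y_c = 123.61 cm

bottom flange: A = 170 × 20 = 3400.00, centroid at (85.00, 10.00).
web: A = 24 × 240 = 5760.00, centroid at (85.00, 140.00).
top flange: A = 90 × 22 = 1980.00, centroid at (85.00, 271.00).
ΣA = 11140.00 cm², ΣAx_c = 946900.00 cm³, ΣAy_c = 1376980.00 cm³.
x_c = 946900.00/11140.00 = 85.00 cm; y_c = 1376980.00/11140.00 = 123.61 cm.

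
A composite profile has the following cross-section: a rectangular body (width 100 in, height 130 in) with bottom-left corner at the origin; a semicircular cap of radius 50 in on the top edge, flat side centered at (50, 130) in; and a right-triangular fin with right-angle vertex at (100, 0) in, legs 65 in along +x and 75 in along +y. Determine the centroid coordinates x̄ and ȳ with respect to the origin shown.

x̄ = 59.02 in, ȳ = 77.45 in

rectangular body: A = 100 × 130 = 13000.00, centroid at (50.00, 65.00).
semicircular top: A = ½π·50² = 3926.99, centroid at (50.00, 151.22).
triangular fin: A = ½·65·75 = 2437.50, centroid at (121.67, 25.00).
ΣA = 19364.49 in², ΣAx̄ = 1142912.04 in³, ΣAȳ = 1499779.64 in³.
x̄ = 1142912.04/19364.49 = 59.02 in; ȳ = 1499779.64/19364.49 = 77.45 in.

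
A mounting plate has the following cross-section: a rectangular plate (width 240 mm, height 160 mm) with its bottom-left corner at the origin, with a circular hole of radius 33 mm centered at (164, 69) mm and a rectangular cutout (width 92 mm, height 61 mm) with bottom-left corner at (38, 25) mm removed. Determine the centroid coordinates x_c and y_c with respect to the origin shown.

x_c = 121.75 mm, y_c = 85.96 mm

plate: A = 240 × 160 = 38400.00, centroid at (120.00, 80.00).
hole 1: A = −π·33² = -3421.19, centroid at (164.00, 69.00).
hole 2: A = −(92 × 61) = -5612.00, centroid at (84.00, 55.50).
ΣA = 29366.81 mm², ΣAx_c = 3575516.12 mm³, ΣAy_c = 2524471.59 mm³.
x_c = 3575516.12/29366.81 = 121.75 mm; y_c = 2524471.59/29366.81 = 85.96 mm.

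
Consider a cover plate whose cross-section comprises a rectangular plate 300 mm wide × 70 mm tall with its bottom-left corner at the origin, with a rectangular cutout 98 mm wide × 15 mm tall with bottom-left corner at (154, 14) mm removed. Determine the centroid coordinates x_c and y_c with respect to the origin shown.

Part | A | x̄ᵢ | ȳᵢ | A·x̄ᵢ | A·ȳᵢ
plate | 21000.00 | 150.00 | 35.00 | 3150000.00 | 735000.00
hole | -1470.00 | 203.00 | 21.50 | -298410.00 | -31605.00
Σ | 19530.00 |  |  | 2851590.00 | 703395.00
x_c = 2851590.00 / 19530.00 = 146.01 mm
y_c = 703395.00 / 19530.00 = 36.02 mm

x_c = 146.01 mm, y_c = 36.02 mm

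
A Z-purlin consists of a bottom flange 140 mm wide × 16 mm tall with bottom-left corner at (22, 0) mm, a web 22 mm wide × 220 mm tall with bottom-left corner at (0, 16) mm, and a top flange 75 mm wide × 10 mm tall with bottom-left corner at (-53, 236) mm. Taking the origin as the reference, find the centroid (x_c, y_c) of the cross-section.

x_c = 31.63 mm, y_c = 103.26 mm

bottom flange: A = 140 × 16 = 2240.00, centroid at (92.00, 8.00).
web: A = 22 × 220 = 4840.00, centroid at (11.00, 126.00).
top flange: A = 75 × 10 = 750.00, centroid at (-15.50, 241.00).
ΣA = 7830.00 mm²
ΣAx_c = (2240.00)(92.00) + (4840.00)(11.00) + (750.00)(-15.50) = 247695.00 mm³
ΣAy_c = (2240.00)(8.00) + (4840.00)(126.00) + (750.00)(241.00) = 808510.00 mm³
x_c = 247695.00 / 7830.00 = 31.63 mm
y_c = 808510.00 / 7830.00 = 103.26 mm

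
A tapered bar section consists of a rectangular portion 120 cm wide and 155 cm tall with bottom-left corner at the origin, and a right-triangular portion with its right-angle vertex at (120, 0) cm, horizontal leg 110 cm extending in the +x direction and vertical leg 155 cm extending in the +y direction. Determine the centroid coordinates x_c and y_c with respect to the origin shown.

x_c = 90.38 cm, y_c = 69.38 cm

rectangular portion: A = 120 × 155 = 18600.00, centroid at (60.00, 77.50).
triangular portion: A = ½·110·155 = 8525.00, centroid at (156.67, 51.67).
ΣA = 27125.00 cm², ΣAx_c = 2451583.33 cm³, ΣAy_c = 1881958.33 cm³.
x_c = 2451583.33/27125.00 = 90.38 cm; y_c = 1881958.33/27125.00 = 69.38 cm.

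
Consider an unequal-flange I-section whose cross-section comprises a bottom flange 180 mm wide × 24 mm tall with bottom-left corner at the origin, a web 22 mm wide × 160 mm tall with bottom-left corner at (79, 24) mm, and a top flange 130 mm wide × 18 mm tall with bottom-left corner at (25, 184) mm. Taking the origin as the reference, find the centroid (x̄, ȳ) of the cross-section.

bottom flange: A = 180 × 24 = 4320.00, centroid at (90.00, 12.00).
web: A = 22 × 160 = 3520.00, centroid at (90.00, 104.00).
top flange: A = 130 × 18 = 2340.00, centroid at (90.00, 193.00).
ΣA = 10180.00 mm², ΣAx̄ = 916200.00 mm³, ΣAȳ = 869540.00 mm³.
x̄ = 916200.00/10180.00 = 90.00 mm; ȳ = 869540.00/10180.00 = 85.42 mm.

x̄ = 90.00 mm, ȳ = 85.42 mm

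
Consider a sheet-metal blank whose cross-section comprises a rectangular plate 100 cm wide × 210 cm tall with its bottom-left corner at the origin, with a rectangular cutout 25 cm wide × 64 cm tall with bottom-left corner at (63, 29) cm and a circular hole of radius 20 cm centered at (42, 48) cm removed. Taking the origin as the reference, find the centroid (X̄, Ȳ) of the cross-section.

plate: A = 100 × 210 = 21000.00, centroid at (50.00, 105.00).
hole 1: A = −(25 × 64) = -1600.00, centroid at (75.50, 61.00).
hole 2: A = −π·20² = -1256.64, centroid at (42.00, 48.00).
ΣA = 18143.36 cm²
ΣAX̄ = (21000.00)(50.00) + (-1600.00)(75.50) + (-1256.64)(42.00) = 876421.24 cm³
ΣAȲ = (21000.00)(105.00) + (-1600.00)(61.00) + (-1256.64)(48.00) = 2047081.42 cm³
X̄ = 876421.24 / 18143.36 = 48.31 cm
Ȳ = 2047081.42 / 18143.36 = 112.83 cm

X̄ = 48.31 cm, Ȳ = 112.83 cm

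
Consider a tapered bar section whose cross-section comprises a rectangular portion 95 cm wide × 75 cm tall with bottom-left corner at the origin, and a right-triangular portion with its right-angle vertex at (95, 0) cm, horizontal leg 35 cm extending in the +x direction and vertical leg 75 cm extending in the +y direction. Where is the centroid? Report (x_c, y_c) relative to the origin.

rectangular portion: A = 95 × 75 = 7125.00, centroid at (47.50, 37.50).
triangular portion: A = ½·35·75 = 1312.50, centroid at (106.67, 25.00).
ΣA = 8437.50 cm², ΣAx_c = 478437.50 cm³, ΣAy_c = 300000.00 cm³.
x_c = 478437.50/8437.50 = 56.70 cm; y_c = 300000.00/8437.50 = 35.56 cm.

x_c = 56.70 cm, y_c = 35.56 cm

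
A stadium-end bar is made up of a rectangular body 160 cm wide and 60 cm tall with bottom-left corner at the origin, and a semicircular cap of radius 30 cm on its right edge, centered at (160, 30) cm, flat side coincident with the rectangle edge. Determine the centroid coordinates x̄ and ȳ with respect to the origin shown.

rectangular body: A = 160 × 60 = 9600.00, centroid at (80.00, 30.00).
semicircular end: A = ½π·30² = 1413.72, centroid at (172.73, 30.00).
ΣA = 11013.72 cm², ΣAx̄ = 1012194.67 cm³, ΣAȳ = 330411.50 cm³.
x̄ = 1012194.67/11013.72 = 91.90 cm; ȳ = 330411.50/11013.72 = 30.00 cm.

x̄ = 91.90 cm, ȳ = 30.00 cm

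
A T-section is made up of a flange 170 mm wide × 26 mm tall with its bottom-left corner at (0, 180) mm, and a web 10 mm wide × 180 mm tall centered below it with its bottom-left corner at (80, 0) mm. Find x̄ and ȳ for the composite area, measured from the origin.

Part | A | x̄ᵢ | ȳᵢ | A·x̄ᵢ | A·ȳᵢ
web | 1800.00 | 85.00 | 90.00 | 153000.00 | 162000.00
flange | 4420.00 | 85.00 | 193.00 | 375700.00 | 853060.00
Σ | 6220.00 |  |  | 528700.00 | 1015060.00
x̄ = 528700.00 / 6220.00 = 85.00 mm
ȳ = 1015060.00 / 6220.00 = 163.19 mm

x̄ = 85.00 mm, ȳ = 163.19 mm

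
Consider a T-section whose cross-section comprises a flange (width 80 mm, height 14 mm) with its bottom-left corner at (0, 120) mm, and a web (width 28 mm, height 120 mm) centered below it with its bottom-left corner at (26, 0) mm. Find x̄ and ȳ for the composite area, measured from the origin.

Part | A | x̄ᵢ | ȳᵢ | A·x̄ᵢ | A·ȳᵢ
web | 3360.00 | 40.00 | 60.00 | 134400.00 | 201600.00
flange | 1120.00 | 40.00 | 127.00 | 44800.00 | 142240.00
Σ | 4480.00 |  |  | 179200.00 | 343840.00
x̄ = 179200.00 / 4480.00 = 40.00 mm
ȳ = 343840.00 / 4480.00 = 76.75 mm

x̄ = 40.00 mm, ȳ = 76.75 mm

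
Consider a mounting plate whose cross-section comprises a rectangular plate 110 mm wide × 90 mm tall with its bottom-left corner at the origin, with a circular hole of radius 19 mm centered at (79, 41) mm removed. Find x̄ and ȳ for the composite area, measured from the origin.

x̄ = 51.89 mm, ȳ = 45.52 mm

plate: A = 110 × 90 = 9900.00, centroid at (55.00, 45.00).
hole: A = −π·19² = -1134.11, centroid at (79.00, 41.00).
ΣA = 8765.89 mm², ΣAx̄ = 454904.92 mm³, ΣAȳ = 399001.29 mm³.
x̄ = 454904.92/8765.89 = 51.89 mm; ȳ = 399001.29/8765.89 = 45.52 mm.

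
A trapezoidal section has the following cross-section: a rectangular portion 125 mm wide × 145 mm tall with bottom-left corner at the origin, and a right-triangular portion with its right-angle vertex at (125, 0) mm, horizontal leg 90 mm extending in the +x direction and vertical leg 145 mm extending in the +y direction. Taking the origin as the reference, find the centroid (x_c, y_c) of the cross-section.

rectangular portion: A = 125 × 145 = 18125.00, centroid at (62.50, 72.50).
triangular portion: A = ½·90·145 = 6525.00, centroid at (155.00, 48.33).
ΣA = 24650.00 mm²
ΣAx_c = (18125.00)(62.50) + (6525.00)(155.00) = 2144187.50 mm³
ΣAy_c = (18125.00)(72.50) + (6525.00)(48.33) = 1629437.50 mm³
x_c = 2144187.50 / 24650.00 = 86.99 mm
y_c = 1629437.50 / 24650.00 = 66.10 mm

x_c = 86.99 mm, y_c = 66.10 mm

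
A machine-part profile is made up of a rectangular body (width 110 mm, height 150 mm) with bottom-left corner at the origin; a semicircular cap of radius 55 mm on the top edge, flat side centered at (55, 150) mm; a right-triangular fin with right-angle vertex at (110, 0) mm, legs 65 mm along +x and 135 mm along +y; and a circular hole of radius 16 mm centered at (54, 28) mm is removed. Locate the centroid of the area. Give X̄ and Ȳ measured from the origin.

X̄ = 68.58 mm, Ȳ = 90.04 mm

rectangular body: A = 110 × 150 = 16500.00, centroid at (55.00, 75.00).
semicircular top: A = ½π·55² = 4751.66, centroid at (55.00, 173.34).
triangular fin: A = ½·65·135 = 4387.50, centroid at (131.67, 45.00).
hole: A = −π·16² = -804.25, centroid at (54.00, 28.00).
ΣA = 24834.91 mm², ΣAX̄ = 1703099.36 mm³, ΣAȲ = 2236084.06 mm³.
X̄ = 1703099.36/24834.91 = 68.58 mm; Ȳ = 2236084.06/24834.91 = 90.04 mm.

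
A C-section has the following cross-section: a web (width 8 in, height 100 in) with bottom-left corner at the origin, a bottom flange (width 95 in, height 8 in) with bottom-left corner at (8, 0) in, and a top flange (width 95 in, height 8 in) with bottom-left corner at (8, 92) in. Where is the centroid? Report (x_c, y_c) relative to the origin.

Part | A | x̄ᵢ | ȳᵢ | A·x̄ᵢ | A·ȳᵢ
web | 800.00 | 4.00 | 50.00 | 3200.00 | 40000.00
bottom flange | 760.00 | 55.50 | 4.00 | 42180.00 | 3040.00
top flange | 760.00 | 55.50 | 96.00 | 42180.00 | 72960.00
Σ | 2320.00 |  |  | 87560.00 | 116000.00
x_c = 87560.00 / 2320.00 = 37.74 in
y_c = 116000.00 / 2320.00 = 50.00 in

x_c = 37.74 in, y_c = 50.00 in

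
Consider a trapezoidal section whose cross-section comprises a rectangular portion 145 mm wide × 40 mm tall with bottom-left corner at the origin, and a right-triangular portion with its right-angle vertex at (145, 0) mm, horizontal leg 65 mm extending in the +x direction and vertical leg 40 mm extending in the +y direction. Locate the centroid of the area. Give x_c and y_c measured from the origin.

x_c = 89.74 mm, y_c = 18.78 mm

rectangular portion: A = 145 × 40 = 5800.00, centroid at (72.50, 20.00).
triangular portion: A = ½·65·40 = 1300.00, centroid at (166.67, 13.33).
ΣA = 7100.00 mm², ΣAx_c = 637166.67 mm³, ΣAy_c = 133333.33 mm³.
x_c = 637166.67/7100.00 = 89.74 mm; y_c = 133333.33/7100.00 = 18.78 mm.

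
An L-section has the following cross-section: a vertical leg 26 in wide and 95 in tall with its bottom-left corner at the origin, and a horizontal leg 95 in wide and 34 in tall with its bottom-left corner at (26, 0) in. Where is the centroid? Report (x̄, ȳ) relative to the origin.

x̄ = 47.28 in, ȳ = 30.22 in

vertical leg: A = 26 × 95 = 2470.00, centroid at (13.00, 47.50).
horizontal leg: A = 95 × 34 = 3230.00, centroid at (73.50, 17.00).
ΣA = 5700.00 in²
ΣAx̄ = (2470.00)(13.00) + (3230.00)(73.50) = 269515.00 in³
ΣAȳ = (2470.00)(47.50) + (3230.00)(17.00) = 172235.00 in³
x̄ = 269515.00 / 5700.00 = 47.28 in
ȳ = 172235.00 / 5700.00 = 30.22 in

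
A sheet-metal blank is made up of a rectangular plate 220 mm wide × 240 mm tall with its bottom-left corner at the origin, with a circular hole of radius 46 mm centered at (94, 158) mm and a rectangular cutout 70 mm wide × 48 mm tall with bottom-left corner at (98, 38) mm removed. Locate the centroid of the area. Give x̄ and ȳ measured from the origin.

x̄ = 110.68 mm, ȳ = 118.65 mm

plate: A = 220 × 240 = 52800.00, centroid at (110.00, 120.00).
hole 1: A = −π·46² = -6647.61, centroid at (94.00, 158.00).
hole 2: A = −(70 × 48) = -3360.00, centroid at (133.00, 62.00).
ΣA = 42792.39 mm²
ΣAx̄ = (52800.00)(110.00) + (-6647.61)(94.00) + (-3360.00)(133.00) = 4736244.65 mm³
ΣAȳ = (52800.00)(120.00) + (-6647.61)(158.00) + (-3360.00)(62.00) = 5077357.61 mm³
x̄ = 4736244.65 / 42792.39 = 110.68 mm
ȳ = 5077357.61 / 42792.39 = 118.65 mm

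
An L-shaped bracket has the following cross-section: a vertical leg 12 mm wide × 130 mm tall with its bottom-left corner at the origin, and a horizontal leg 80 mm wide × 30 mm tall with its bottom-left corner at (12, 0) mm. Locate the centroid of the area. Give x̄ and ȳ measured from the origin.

vertical leg: A = 12 × 130 = 1560.00, centroid at (6.00, 65.00).
horizontal leg: A = 80 × 30 = 2400.00, centroid at (52.00, 15.00).
ΣA = 3960.00 mm², ΣAx̄ = 134160.00 mm³, ΣAȳ = 137400.00 mm³.
x̄ = 134160.00/3960.00 = 33.88 mm; ȳ = 137400.00/3960.00 = 34.70 mm.

x̄ = 33.88 mm, ȳ = 34.70 mm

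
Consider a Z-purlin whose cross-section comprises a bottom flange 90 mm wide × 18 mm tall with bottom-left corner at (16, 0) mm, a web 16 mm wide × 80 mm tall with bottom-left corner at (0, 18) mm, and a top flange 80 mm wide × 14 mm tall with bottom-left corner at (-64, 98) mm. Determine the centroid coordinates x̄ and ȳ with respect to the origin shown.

x̄ = 20.44 mm, ȳ = 51.35 mm

bottom flange: A = 90 × 18 = 1620.00, centroid at (61.00, 9.00).
web: A = 16 × 80 = 1280.00, centroid at (8.00, 58.00).
top flange: A = 80 × 14 = 1120.00, centroid at (-24.00, 105.00).
ΣA = 4020.00 mm², ΣAx̄ = 82180.00 mm³, ΣAȳ = 206420.00 mm³.
x̄ = 82180.00/4020.00 = 20.44 mm; ȳ = 206420.00/4020.00 = 51.35 mm.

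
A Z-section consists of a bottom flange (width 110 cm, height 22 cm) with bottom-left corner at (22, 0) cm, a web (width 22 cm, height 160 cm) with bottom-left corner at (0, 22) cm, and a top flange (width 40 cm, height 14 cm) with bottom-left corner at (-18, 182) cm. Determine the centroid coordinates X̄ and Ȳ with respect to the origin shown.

X̄ = 34.80 cm, Ȳ = 75.62 cm

bottom flange: A = 110 × 22 = 2420.00, centroid at (77.00, 11.00).
web: A = 22 × 160 = 3520.00, centroid at (11.00, 102.00).
top flange: A = 40 × 14 = 560.00, centroid at (2.00, 189.00).
ΣA = 6500.00 cm²
ΣAX̄ = (2420.00)(77.00) + (3520.00)(11.00) + (560.00)(2.00) = 226180.00 cm³
ΣAȲ = (2420.00)(11.00) + (3520.00)(102.00) + (560.00)(189.00) = 491500.00 cm³
X̄ = 226180.00 / 6500.00 = 34.80 cm
Ȳ = 491500.00 / 6500.00 = 75.62 cm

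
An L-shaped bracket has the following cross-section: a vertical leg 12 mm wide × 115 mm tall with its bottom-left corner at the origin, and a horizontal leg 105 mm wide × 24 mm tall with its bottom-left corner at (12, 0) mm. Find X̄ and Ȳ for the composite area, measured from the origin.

Part | A | x̄ᵢ | ȳᵢ | A·x̄ᵢ | A·ȳᵢ
vertical leg | 1380.00 | 6.00 | 57.50 | 8280.00 | 79350.00
horizontal leg | 2520.00 | 64.50 | 12.00 | 162540.00 | 30240.00
Σ | 3900.00 |  |  | 170820.00 | 109590.00
X̄ = 170820.00 / 3900.00 = 43.80 mm
Ȳ = 109590.00 / 3900.00 = 28.10 mm

X̄ = 43.80 mm, Ȳ = 28.10 mm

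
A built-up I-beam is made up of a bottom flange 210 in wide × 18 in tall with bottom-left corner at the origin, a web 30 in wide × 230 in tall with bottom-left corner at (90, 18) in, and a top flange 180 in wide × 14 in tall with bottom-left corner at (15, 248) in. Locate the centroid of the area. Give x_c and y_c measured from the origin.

x_c = 105.00 in, y_c = 120.78 in

bottom flange: A = 210 × 18 = 3780.00, centroid at (105.00, 9.00).
web: A = 30 × 230 = 6900.00, centroid at (105.00, 133.00).
top flange: A = 180 × 14 = 2520.00, centroid at (105.00, 255.00).
ΣA = 13200.00 in²
ΣAx_c = (3780.00)(105.00) + (6900.00)(105.00) + (2520.00)(105.00) = 1386000.00 in³
ΣAy_c = (3780.00)(9.00) + (6900.00)(133.00) + (2520.00)(255.00) = 1594320.00 in³
x_c = 1386000.00 / 13200.00 = 105.00 in
y_c = 1594320.00 / 13200.00 = 120.78 in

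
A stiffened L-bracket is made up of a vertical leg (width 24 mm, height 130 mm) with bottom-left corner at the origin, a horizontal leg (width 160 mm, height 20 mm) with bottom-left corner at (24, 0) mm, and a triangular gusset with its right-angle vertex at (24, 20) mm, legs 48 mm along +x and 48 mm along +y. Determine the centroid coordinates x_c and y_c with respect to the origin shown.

Part | A | x̄ᵢ | ȳᵢ | A·x̄ᵢ | A·ȳᵢ
vertical leg | 3120.00 | 12.00 | 65.00 | 37440.00 | 202800.00
horizontal leg | 3200.00 | 104.00 | 10.00 | 332800.00 | 32000.00
gusset | 1152.00 | 40.00 | 36.00 | 46080.00 | 41472.00
Σ | 7472.00 |  |  | 416320.00 | 276272.00
x_c = 416320.00 / 7472.00 = 55.72 mm
y_c = 276272.00 / 7472.00 = 36.97 mm

x_c = 55.72 mm, y_c = 36.97 mm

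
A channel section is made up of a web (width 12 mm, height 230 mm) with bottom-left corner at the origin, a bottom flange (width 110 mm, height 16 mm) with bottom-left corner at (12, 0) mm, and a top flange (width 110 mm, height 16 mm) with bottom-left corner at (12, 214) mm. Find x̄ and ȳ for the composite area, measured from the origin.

x̄ = 40.19 mm, ȳ = 115.00 mm

web: A = 12 × 230 = 2760.00, centroid at (6.00, 115.00).
bottom flange: A = 110 × 16 = 1760.00, centroid at (67.00, 8.00).
top flange: A = 110 × 16 = 1760.00, centroid at (67.00, 222.00).
ΣA = 6280.00 mm², ΣAx̄ = 252400.00 mm³, ΣAȳ = 722200.00 mm³.
x̄ = 252400.00/6280.00 = 40.19 mm; ȳ = 722200.00/6280.00 = 115.00 mm.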